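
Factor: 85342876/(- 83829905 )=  - 2^2*5^( - 1)*31^1*47^( - 1 )*233^( - 1 ) * 1531^ (-1) * 688249^1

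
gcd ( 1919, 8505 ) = 1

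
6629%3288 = 53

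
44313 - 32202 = 12111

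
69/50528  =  69/50528= 0.00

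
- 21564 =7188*( - 3 ) 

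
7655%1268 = 47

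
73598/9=8177+5/9 = 8177.56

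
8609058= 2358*3651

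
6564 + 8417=14981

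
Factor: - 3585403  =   - 3585403^1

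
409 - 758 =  - 349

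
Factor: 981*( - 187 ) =  -  3^2 * 11^1*17^1*109^1 = - 183447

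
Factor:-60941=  - 149^1*409^1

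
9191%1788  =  251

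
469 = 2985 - 2516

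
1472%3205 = 1472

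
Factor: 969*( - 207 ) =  - 3^3 * 17^1*19^1*23^1= -  200583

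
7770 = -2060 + 9830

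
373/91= 373/91 = 4.10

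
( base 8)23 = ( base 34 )j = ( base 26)J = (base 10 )19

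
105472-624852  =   - 519380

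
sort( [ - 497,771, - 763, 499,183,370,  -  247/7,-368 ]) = [ - 763, - 497, - 368, - 247/7,183,  370,499,771 ] 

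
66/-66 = -1/1  =  - 1.00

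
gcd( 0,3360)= 3360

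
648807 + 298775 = 947582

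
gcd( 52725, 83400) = 75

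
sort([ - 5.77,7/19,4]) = [- 5.77,  7/19, 4]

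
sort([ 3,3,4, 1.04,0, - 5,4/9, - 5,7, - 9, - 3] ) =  [ - 9, - 5,  -  5, - 3,0,4/9, 1.04,3, 3,4,7 ]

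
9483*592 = 5613936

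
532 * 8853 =4709796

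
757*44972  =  34043804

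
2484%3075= 2484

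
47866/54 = 23933/27  =  886.41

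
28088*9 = 252792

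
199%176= 23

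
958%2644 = 958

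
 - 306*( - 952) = 291312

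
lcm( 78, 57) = 1482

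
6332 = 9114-2782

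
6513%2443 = 1627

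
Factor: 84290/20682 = 42145/10341 = 3^(  -  3 ) * 5^1 * 383^( - 1) * 8429^1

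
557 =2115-1558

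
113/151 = 113/151 = 0.75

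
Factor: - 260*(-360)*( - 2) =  - 2^6 *3^2*5^2*13^1 =- 187200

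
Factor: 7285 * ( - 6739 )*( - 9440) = 2^5 * 5^2 * 23^1 * 31^1*47^1*59^1*293^1 = 463443725600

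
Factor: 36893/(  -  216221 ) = -79/463 = - 79^1*463^( - 1)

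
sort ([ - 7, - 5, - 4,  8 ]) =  [-7, - 5 ,  -  4,  8 ] 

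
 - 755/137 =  - 6 + 67/137  =  - 5.51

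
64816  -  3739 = 61077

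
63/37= 1 + 26/37 = 1.70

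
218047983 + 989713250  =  1207761233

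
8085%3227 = 1631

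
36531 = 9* 4059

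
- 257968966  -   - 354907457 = 96938491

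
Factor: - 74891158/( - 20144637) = 2^1*3^( - 2 )*31^(-1 )*103^ ( - 1)*379^1*701^( - 1)*98801^1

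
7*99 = 693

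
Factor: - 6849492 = -2^2*3^1*13^1*23^2*83^1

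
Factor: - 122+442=320 = 2^6 * 5^1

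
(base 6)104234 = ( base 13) 3c8b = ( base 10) 8734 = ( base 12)507a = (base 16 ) 221e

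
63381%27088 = 9205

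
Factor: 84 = 2^2* 3^1*7^1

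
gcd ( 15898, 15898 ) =15898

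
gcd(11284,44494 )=2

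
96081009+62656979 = 158737988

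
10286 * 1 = 10286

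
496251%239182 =17887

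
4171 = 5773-1602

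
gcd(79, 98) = 1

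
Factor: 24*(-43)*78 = -2^4 * 3^2*13^1*43^1= -80496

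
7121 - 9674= - 2553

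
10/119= 10/119 = 0.08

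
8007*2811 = 22507677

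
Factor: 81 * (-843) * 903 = -3^6*7^1*43^1*281^1 =- 61659549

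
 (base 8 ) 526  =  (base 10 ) 342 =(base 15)17C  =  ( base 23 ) ek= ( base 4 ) 11112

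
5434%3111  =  2323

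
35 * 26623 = 931805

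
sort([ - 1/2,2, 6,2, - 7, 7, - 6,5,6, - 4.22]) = [ - 7,  -  6,-4.22, - 1/2 , 2,2 , 5,6,6,7]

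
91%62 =29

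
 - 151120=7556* (-20)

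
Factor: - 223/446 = -1/2  =  -  2^( - 1)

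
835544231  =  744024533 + 91519698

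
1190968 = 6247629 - 5056661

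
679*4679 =3177041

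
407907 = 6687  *61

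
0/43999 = 0=0.00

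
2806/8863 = 2806/8863= 0.32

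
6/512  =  3/256= 0.01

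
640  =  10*64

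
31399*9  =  282591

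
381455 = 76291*5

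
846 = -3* ( -282)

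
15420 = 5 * 3084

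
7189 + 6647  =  13836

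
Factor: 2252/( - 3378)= - 2^1*3^(-1) = - 2/3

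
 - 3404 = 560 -3964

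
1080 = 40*27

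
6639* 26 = 172614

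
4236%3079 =1157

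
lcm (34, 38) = 646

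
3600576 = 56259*64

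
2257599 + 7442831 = 9700430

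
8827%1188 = 511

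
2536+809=3345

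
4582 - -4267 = 8849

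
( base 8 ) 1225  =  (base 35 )IV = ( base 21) 1AA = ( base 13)3BB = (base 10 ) 661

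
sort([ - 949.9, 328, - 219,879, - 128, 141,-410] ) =[ - 949.9,- 410, - 219, - 128,141,328, 879]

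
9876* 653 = 6449028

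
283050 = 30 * 9435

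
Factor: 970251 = 3^1 * 37^1*8741^1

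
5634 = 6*939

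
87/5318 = 87/5318  =  0.02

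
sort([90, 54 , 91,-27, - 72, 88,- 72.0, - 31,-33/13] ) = [-72,-72.0, - 31, - 27, - 33/13,54, 88, 90,91]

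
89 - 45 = 44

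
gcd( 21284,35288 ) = 4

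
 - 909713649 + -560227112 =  - 1469940761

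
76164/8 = 19041/2 = 9520.50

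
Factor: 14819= 7^1*29^1*73^1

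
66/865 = 66/865 = 0.08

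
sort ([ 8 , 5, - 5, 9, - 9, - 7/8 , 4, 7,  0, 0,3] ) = [ - 9,- 5, - 7/8,0, 0, 3,4,5, 7,8,  9]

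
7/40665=7/40665  =  0.00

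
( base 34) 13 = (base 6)101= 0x25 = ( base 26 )1B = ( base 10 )37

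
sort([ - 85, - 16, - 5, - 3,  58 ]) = [ - 85, - 16,-5, - 3,58] 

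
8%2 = 0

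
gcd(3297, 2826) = 471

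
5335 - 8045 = - 2710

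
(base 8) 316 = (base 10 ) 206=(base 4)3032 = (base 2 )11001110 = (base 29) 73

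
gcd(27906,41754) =6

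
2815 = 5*563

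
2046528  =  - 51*( - 40128 ) 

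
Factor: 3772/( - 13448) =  -2^(  -  1)*23^1*41^( - 1 )= - 23/82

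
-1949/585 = -4 + 391/585  =  - 3.33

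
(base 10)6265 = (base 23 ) BJ9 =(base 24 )AL1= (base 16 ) 1879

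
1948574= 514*3791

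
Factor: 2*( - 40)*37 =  - 2^4*5^1  *  37^1 = -  2960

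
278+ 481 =759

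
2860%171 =124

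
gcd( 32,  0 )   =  32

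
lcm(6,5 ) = 30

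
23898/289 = 23898/289 = 82.69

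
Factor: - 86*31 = -2^1*31^1*43^1 = - 2666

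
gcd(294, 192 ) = 6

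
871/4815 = 871/4815 = 0.18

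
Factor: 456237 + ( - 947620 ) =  - 487^1*1009^1= - 491383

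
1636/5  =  1636/5 = 327.20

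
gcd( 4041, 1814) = 1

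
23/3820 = 23/3820  =  0.01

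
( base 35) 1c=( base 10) 47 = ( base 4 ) 233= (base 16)2F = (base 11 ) 43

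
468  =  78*6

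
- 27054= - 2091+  - 24963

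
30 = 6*5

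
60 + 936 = 996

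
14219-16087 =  - 1868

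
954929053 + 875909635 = 1830838688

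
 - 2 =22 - 24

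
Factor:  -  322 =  - 2^1*7^1*23^1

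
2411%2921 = 2411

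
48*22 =1056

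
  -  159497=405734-565231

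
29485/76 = 387 + 73/76=   387.96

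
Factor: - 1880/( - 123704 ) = 5^1 * 7^(-1 ) * 47^( - 1 ) = 5/329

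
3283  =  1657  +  1626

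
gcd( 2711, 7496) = 1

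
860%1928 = 860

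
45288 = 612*74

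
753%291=171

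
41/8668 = 41/8668 = 0.00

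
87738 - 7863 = 79875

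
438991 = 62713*7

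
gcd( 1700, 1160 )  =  20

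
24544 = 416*59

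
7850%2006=1832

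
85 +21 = 106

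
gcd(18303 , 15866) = 1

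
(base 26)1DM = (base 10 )1036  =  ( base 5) 13121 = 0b10000001100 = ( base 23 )1M1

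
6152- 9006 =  - 2854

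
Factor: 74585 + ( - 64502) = 10083 = 3^1*3361^1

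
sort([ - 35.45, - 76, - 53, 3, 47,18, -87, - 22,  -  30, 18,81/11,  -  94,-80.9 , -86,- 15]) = [ - 94,- 87, - 86 , - 80.9, - 76,-53,-35.45,  -  30, - 22, - 15, 3,81/11, 18, 18 , 47]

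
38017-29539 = 8478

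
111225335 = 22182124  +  89043211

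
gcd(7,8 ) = 1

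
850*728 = 618800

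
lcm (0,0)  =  0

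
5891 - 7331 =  - 1440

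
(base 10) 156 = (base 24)6c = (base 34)4k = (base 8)234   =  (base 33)4o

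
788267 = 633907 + 154360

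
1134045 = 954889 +179156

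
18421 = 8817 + 9604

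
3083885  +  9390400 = 12474285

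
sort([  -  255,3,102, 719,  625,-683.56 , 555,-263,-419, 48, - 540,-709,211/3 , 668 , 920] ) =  [ - 709, -683.56, - 540, - 419,-263, - 255 , 3, 48,211/3, 102, 555, 625,668, 719, 920 ]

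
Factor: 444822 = 2^1*3^1*7^2*17^1*89^1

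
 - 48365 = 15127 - 63492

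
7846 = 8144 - 298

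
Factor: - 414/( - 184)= 9/4 = 2^( - 2 )*3^2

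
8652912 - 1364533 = 7288379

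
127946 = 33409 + 94537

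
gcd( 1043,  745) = 149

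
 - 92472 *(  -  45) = 4161240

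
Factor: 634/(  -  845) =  -2^1*5^ (-1 ) *13^( - 2 )*317^1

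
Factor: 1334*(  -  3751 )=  - 5003834  =  -2^1*11^2*23^1 * 29^1*31^1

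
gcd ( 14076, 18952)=92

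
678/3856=339/1928 = 0.18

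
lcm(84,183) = 5124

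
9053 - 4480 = 4573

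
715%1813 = 715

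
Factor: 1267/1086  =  2^( - 1 )*3^(  -  1)*7^1 = 7/6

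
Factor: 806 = 2^1*13^1*31^1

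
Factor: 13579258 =2^1*7^1*11^1 *88177^1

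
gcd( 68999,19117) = 7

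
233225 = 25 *9329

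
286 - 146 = 140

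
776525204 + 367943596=1144468800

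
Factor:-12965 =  - 5^1*2593^1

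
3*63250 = 189750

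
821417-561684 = 259733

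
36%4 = 0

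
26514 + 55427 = 81941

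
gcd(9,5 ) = 1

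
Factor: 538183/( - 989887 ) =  - 89^1*6047^1 * 989887^ ( - 1)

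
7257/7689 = 2419/2563 = 0.94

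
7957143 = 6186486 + 1770657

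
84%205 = 84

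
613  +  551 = 1164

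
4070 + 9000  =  13070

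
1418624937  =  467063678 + 951561259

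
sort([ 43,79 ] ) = [ 43, 79]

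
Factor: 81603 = 3^2*9067^1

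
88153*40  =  3526120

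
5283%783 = 585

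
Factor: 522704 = 2^4*7^1*13^1 *359^1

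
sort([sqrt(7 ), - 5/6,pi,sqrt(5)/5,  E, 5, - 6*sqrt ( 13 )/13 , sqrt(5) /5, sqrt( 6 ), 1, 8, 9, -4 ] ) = [-4,-6*sqrt ( 13)/13, - 5/6,sqrt ( 5)/5,sqrt(5 )/5, 1, sqrt(6), sqrt( 7), E, pi, 5, 8, 9 ]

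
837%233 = 138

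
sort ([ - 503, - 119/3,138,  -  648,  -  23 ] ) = [  -  648, - 503, - 119/3,-23 , 138 ] 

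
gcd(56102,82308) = 2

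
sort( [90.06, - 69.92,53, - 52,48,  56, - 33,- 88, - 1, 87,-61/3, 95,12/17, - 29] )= [ - 88, - 69.92,-52, - 33 , - 29, -61/3,- 1,  12/17, 48,53, 56,87,90.06,  95] 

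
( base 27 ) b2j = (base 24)E14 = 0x1f9c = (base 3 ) 102002201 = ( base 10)8092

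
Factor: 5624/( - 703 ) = - 2^3 = - 8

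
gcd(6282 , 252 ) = 18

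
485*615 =298275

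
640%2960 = 640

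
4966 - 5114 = - 148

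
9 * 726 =6534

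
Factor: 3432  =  2^3*3^1*11^1*13^1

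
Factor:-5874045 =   -  3^1*5^1*79^1*4957^1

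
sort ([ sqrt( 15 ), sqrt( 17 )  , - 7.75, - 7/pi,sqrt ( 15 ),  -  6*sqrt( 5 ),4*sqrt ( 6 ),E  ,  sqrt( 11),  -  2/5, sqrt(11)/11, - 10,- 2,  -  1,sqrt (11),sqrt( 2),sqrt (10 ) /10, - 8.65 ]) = [ - 6*sqrt(5 ),- 10, - 8.65,-7.75,-7/pi,  -  2,  -  1,  -  2/5,sqrt( 11 )/11 , sqrt( 10)/10,sqrt( 2),E, sqrt(11),sqrt(11 ),sqrt ( 15 ), sqrt( 15),sqrt( 17),  4* sqrt( 6) ]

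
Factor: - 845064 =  - 2^3 * 3^2 * 11^2*97^1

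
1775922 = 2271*782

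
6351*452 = 2870652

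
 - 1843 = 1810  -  3653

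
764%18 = 8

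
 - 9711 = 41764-51475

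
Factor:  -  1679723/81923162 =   -  2^( - 1 )*47^(-1)*331^(-1 )*2633^(-1)*1679723^1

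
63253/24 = 63253/24=2635.54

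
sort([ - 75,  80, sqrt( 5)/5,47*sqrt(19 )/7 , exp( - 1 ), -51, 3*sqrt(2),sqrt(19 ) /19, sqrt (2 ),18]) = [  -  75, - 51,sqrt(19 )/19,exp( - 1 ), sqrt(5)/5,sqrt( 2),3*sqrt( 2), 18 , 47*sqrt ( 19)/7,80]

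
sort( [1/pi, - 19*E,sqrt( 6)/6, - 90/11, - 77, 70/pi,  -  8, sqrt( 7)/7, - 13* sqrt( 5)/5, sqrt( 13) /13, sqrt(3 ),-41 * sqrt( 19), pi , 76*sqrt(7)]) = [ - 41*sqrt( 19 ), - 77, - 19*E, - 90/11 , - 8, - 13*sqrt (5 )/5, sqrt ( 13 ) /13, 1/pi , sqrt (7)/7 , sqrt(6)/6, sqrt ( 3), pi,  70/pi,76*sqrt( 7)]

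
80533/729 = 80533/729= 110.47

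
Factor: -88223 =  - 88223^1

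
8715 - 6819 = 1896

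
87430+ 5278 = 92708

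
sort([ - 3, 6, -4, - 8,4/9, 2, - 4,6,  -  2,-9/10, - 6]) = [ - 8,-6 ,-4, - 4, - 3, - 2, - 9/10, 4/9,2,6, 6]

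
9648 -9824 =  - 176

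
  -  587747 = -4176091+3588344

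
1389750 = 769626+620124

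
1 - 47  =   - 46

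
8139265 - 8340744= - 201479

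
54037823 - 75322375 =-21284552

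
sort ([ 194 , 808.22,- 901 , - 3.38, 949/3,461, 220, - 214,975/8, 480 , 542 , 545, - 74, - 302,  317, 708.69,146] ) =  [ - 901, - 302, -214, - 74, - 3.38, 975/8 , 146 , 194 , 220,949/3, 317, 461, 480,542,545, 708.69, 808.22]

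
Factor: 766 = 2^1 * 383^1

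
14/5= 2 + 4/5 =2.80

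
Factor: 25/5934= 2^( - 1)*3^( - 1)*5^2*23^ (-1)*43^( - 1 ) 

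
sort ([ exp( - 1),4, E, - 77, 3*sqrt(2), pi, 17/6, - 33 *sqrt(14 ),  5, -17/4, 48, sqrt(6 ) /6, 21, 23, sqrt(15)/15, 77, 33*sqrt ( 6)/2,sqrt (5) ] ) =[ - 33*sqrt(14),  -  77,-17/4,sqrt( 15)/15 , exp( - 1 ),sqrt(6)/6,  sqrt( 5 ),E,17/6,pi , 4,3*sqrt(2) , 5,21,23, 33*sqrt(6)/2, 48, 77] 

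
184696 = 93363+91333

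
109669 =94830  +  14839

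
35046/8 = 4380 + 3/4 = 4380.75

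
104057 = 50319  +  53738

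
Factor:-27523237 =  - 7^1 * 3931891^1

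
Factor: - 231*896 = - 2^7 *3^1 * 7^2 * 11^1 = - 206976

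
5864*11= 64504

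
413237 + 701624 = 1114861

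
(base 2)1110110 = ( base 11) A8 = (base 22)58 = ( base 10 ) 118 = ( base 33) 3j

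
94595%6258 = 725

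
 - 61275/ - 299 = 204 + 279/299  =  204.93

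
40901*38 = 1554238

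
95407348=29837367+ 65569981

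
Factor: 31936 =2^6*499^1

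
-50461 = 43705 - 94166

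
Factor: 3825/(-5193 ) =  - 5^2*17^1 * 577^( - 1) =-  425/577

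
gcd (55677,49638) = 3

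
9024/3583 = 9024/3583 = 2.52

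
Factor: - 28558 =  - 2^1*109^1*131^1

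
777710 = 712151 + 65559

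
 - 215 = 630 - 845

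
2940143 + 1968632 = 4908775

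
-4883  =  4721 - 9604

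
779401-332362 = 447039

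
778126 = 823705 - 45579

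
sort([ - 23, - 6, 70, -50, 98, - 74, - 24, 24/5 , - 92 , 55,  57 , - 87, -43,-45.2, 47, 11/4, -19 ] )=[ - 92,-87, - 74,- 50, - 45.2, - 43 , - 24,-23, - 19, - 6,  11/4, 24/5,47, 55,  57, 70,98]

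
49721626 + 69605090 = 119326716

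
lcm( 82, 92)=3772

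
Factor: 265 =5^1*53^1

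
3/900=1/300= 0.00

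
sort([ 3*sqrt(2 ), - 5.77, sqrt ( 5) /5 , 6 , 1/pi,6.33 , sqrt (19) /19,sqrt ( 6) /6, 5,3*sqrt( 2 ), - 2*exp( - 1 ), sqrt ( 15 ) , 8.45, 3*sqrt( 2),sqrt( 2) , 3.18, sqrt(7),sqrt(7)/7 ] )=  [-5.77,-2*exp( -1), sqrt( 19 ) /19 , 1/pi,sqrt(7 ) /7, sqrt( 6) /6, sqrt ( 5 ) /5, sqrt(2 ), sqrt (7 ), 3.18,  sqrt( 15),3*sqrt (2) , 3*sqrt (2 ), 3*sqrt( 2) , 5, 6,6.33,8.45]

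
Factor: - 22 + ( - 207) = -229^1 = - 229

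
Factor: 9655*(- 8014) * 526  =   - 2^2*5^1*263^1*1931^1*4007^1 =- 40699339420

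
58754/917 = 58754/917=64.07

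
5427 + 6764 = 12191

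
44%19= 6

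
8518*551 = 4693418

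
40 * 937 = 37480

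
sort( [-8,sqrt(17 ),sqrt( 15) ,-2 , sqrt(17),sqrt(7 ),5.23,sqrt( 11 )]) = [ -8,  -  2,sqrt( 7 ),sqrt(11),sqrt( 15 ), sqrt(17 ),  sqrt( 17),5.23]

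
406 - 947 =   -  541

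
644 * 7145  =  4601380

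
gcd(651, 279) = 93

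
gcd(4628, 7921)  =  89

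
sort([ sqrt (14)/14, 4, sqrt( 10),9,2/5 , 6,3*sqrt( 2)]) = [sqrt( 14 )/14,2/5,sqrt ( 10),4,3*sqrt( 2 ),6, 9 ] 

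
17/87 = 17/87 = 0.20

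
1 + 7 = 8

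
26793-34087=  - 7294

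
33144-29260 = 3884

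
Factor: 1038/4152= 2^( - 2 ) = 1/4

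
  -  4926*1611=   -  7935786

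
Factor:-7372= - 2^2*19^1 * 97^1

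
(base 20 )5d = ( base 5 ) 423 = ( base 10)113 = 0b1110001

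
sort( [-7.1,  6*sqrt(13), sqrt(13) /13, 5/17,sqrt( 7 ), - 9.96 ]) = [ - 9.96, -7.1, sqrt(13) /13 , 5/17, sqrt ( 7 ), 6*sqrt ( 13 ) ]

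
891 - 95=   796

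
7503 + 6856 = 14359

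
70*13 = 910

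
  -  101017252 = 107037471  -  208054723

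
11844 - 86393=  - 74549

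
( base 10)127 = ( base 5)1002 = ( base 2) 1111111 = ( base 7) 241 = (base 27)4j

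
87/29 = 3  =  3.00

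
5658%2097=1464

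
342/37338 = 57/6223 = 0.01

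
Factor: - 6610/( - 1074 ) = 3^( -1)*5^1*179^( - 1 ) * 661^1 = 3305/537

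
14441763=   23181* 623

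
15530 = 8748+6782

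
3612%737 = 664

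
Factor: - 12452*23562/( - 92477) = 2^3*3^2*11^1 * 17^1 * 283^1*1201^( - 1) = 3810312/1201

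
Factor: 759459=3^1*253153^1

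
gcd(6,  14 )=2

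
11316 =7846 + 3470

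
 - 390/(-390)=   1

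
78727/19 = 78727/19 =4143.53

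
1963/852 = 2 + 259/852 = 2.30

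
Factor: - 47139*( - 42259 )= 1992047001=3^1*7^1*19^1*827^1*6037^1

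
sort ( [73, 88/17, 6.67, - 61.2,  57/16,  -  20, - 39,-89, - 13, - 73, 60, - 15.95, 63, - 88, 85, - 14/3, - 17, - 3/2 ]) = [ - 89, - 88, -73, - 61.2, - 39,-20, - 17, - 15.95, - 13, - 14/3, - 3/2 , 57/16,  88/17,6.67, 60,63,73,85]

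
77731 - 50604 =27127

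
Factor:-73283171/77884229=-13^1  *  19^1*296693^1*77884229^(-1)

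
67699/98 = 690 + 79/98  =  690.81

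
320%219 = 101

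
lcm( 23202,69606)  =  69606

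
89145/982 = 90  +  765/982 =90.78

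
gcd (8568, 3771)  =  9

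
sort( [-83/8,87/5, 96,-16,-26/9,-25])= [ - 25,-16,  -  83/8,-26/9, 87/5, 96 ] 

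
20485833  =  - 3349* ( - 6117)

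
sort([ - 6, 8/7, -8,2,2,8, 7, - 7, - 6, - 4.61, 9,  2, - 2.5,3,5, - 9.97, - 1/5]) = [ - 9.97, - 8, - 7, - 6, - 6 , - 4.61, - 2.5, -1/5  ,  8/7, 2,  2,  2,3,5,7,8,9]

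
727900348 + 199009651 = 926909999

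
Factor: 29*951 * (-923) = -25455417 = - 3^1 * 13^1*29^1*71^1*317^1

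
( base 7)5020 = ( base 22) 3cd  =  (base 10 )1729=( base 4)123001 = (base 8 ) 3301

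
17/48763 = 17/48763 = 0.00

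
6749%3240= 269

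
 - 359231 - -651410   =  292179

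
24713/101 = 24713/101 = 244.68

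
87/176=87/176 =0.49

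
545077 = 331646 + 213431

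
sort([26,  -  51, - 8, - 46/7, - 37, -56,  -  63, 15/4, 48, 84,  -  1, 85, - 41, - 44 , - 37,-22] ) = [ - 63,-56,-51, - 44, - 41 , - 37, - 37, - 22,  -  8, - 46/7, - 1,15/4, 26 , 48,84,  85]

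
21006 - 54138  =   - 33132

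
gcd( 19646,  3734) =2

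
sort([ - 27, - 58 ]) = [ - 58, - 27]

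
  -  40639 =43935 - 84574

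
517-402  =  115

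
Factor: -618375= - 3^1*5^3*17^1*97^1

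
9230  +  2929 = 12159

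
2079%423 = 387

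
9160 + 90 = 9250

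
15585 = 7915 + 7670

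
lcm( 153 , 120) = 6120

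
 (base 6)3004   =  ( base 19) 1F6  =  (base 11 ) 543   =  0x28C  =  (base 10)652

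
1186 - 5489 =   -  4303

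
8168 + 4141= 12309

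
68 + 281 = 349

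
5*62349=311745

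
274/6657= 274/6657=   0.04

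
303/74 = 303/74 = 4.09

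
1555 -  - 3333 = 4888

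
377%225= 152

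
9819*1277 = 12538863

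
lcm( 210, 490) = 1470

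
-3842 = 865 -4707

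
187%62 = 1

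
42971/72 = 596 + 59/72 = 596.82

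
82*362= 29684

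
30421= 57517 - 27096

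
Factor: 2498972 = 2^2 * 7^1 * 31^1  *  2879^1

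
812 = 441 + 371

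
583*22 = 12826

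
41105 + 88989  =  130094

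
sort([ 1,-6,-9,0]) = [ - 9, - 6, 0,1]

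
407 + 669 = 1076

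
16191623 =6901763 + 9289860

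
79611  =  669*119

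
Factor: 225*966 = 2^1*3^3*5^2*7^1*23^1 = 217350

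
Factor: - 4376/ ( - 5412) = 1094/1353 = 2^1 *3^(-1)*11^( - 1)*41^( - 1)*547^1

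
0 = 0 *( - 8979)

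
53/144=53/144  =  0.37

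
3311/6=3311/6 =551.83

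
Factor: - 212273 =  - 79^1*2687^1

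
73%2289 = 73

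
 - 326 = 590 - 916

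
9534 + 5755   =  15289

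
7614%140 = 54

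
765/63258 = 255/21086 = 0.01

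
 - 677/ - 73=677/73= 9.27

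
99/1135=99/1135 = 0.09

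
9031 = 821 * 11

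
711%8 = 7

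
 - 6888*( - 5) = 34440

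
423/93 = 141/31 = 4.55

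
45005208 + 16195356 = 61200564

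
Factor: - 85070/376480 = -2^( - 4)*13^( - 1)*47^1 = - 47/208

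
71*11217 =796407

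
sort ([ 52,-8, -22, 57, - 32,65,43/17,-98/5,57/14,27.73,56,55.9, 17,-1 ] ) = [-32, - 22,  -  98/5, - 8, - 1,43/17, 57/14,17, 27.73 , 52, 55.9,56,57, 65]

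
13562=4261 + 9301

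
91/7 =13 = 13.00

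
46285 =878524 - 832239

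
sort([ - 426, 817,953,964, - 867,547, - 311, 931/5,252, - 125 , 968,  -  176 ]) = [ -867, - 426, - 311, - 176, - 125,931/5,  252,  547,817,953,964, 968 ]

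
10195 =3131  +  7064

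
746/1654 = 373/827 = 0.45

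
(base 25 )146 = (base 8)1333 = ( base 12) 50b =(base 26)123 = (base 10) 731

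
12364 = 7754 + 4610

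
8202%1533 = 537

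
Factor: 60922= 2^1*83^1*367^1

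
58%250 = 58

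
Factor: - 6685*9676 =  - 64684060 = - 2^2*5^1*7^1*41^1 * 59^1*191^1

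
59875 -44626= 15249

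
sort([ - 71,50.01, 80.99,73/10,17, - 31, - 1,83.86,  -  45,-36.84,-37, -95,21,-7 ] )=[ - 95, - 71,- 45,-37, - 36.84, - 31,-7, - 1,73/10,  17,21,50.01,80.99,83.86]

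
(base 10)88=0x58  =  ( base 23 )3J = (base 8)130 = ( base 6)224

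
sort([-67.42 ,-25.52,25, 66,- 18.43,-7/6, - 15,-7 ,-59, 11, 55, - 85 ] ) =[ - 85,  -  67.42, - 59, - 25.52 ,-18.43 , - 15, - 7, - 7/6,11,25,55,66] 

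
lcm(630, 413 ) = 37170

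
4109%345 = 314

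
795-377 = 418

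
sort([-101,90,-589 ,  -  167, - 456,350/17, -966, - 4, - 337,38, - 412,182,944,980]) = [ - 966,-589, - 456,  -  412, - 337, - 167,-101, - 4, 350/17, 38,90, 182,944, 980]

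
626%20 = 6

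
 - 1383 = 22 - 1405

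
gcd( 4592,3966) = 2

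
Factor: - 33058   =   - 2^1*16529^1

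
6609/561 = 2203/187  =  11.78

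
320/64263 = 320/64263=0.00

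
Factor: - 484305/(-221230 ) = 2^( - 1)*3^1*83^1*389^1 * 22123^ ( - 1) = 96861/44246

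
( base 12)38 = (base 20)24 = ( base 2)101100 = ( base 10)44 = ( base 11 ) 40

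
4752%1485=297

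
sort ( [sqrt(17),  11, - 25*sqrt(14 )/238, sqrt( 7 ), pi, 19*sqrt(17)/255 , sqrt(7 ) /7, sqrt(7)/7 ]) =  [ - 25*sqrt( 14 ) /238,19*sqrt ( 17)/255, sqrt(7)/7,sqrt( 7 )/7 , sqrt ( 7 ),pi, sqrt(17), 11 ]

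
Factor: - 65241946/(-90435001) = 2^1*7^1 * 11^1 * 61^ (  -  1)*423649^1* 1482541^( - 1 )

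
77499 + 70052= 147551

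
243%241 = 2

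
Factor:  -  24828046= - 2^1 * 3347^1*3709^1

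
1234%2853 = 1234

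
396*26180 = 10367280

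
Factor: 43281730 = 2^1*5^1*79^1*54787^1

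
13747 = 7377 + 6370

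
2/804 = 1/402 = 0.00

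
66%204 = 66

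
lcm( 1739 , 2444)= 90428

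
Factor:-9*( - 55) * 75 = 37125 = 3^3*5^3 * 11^1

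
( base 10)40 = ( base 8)50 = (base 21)1J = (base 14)2c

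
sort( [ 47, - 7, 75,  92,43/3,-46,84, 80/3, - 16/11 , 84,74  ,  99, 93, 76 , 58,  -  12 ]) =[-46,-12, - 7,-16/11,43/3, 80/3, 47,58,74 , 75,76 , 84,84,  92 , 93,99] 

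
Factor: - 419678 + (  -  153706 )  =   - 2^3*3^1*7^1* 3413^1 =- 573384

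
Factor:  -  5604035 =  - 5^1 *1120807^1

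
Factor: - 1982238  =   - 2^1*3^1 * 37^1*8929^1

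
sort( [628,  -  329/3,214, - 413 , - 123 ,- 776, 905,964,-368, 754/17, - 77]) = [ - 776, - 413, - 368, - 123, - 329/3, - 77,754/17,214,628,905,964]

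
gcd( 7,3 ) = 1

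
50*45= 2250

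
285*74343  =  21187755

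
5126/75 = 5126/75= 68.35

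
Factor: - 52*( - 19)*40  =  2^5*5^1*13^1 * 19^1 = 39520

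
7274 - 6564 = 710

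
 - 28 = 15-43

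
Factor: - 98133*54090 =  - 2^1*3^3*5^1*7^1*601^1 * 4673^1 = -5308013970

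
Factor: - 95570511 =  - 3^1*97^1 * 328421^1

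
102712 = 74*1388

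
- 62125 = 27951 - 90076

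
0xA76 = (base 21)61B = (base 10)2678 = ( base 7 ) 10544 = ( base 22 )5bg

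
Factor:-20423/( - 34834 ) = 2^(-1)*13^1*1571^1*17417^(-1) 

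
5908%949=214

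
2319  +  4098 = 6417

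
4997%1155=377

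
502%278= 224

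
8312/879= 9 + 401/879 = 9.46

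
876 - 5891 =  - 5015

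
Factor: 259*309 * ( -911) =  -72908241 = - 3^1*7^1*37^1 * 103^1*911^1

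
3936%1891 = 154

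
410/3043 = 410/3043 = 0.13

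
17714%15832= 1882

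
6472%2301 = 1870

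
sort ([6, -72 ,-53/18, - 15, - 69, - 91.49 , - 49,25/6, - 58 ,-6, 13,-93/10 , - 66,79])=[ - 91.49,  -  72,-69 , - 66, - 58, - 49 ,-15,  -  93/10 , -6, - 53/18,25/6,  6,13,79] 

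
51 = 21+30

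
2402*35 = 84070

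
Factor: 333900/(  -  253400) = -477/362 = -2^ ( - 1)*3^2 * 53^1*181^( - 1 )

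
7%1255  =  7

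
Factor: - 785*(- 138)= 108330= 2^1*3^1*5^1 * 23^1*157^1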